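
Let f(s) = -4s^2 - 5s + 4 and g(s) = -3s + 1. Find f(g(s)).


Substitute g(s) into f:
f(g(s)) = -4*(-3s + 1)^2 + (-5)*(-3s + 1) + 4
(-3s + 1)^2 = 9s^2 - 6s + 1
Expand and combine: -36s^2 + 39s - 5


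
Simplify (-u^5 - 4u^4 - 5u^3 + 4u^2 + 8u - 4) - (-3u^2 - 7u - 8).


Distribute the minus sign:
  (-u^5 - 4u^4 - 5u^3 + 4u^2 + 8u - 4)
- (-3u^2 - 7u - 8)
Negate second polynomial: 3u^2 + 7u + 8
Add: -u^5 - 4u^4 - 5u^3 + 7u^2 + 15u + 4


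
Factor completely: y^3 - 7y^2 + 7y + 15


Try integer roots (divisors of 15). y=3: p(3)=0.
Divide out (y - 3): quotient is y^2 - 4y - 5.
Factor the quadratic: (y + 1)(y - 5)
Result: (y - 3)(y + 1)(y - 5)


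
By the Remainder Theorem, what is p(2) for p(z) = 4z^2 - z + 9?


By the Remainder Theorem, the remainder equals p(2):
  4*(2)^2 = 16
  -1*(2)^1 = -2
  constant: 9
Sum: 16 - 2 + 9 = 23


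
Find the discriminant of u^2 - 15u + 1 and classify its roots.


D = b^2 - 4ac = (-15)^2 - 4(1)(1) = 225 - 4 = 221
Since D > 0: two distinct irrational roots


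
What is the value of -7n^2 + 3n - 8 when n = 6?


Using direct substitution:
  -7 * (6)^2 = -252
  3 * (6)^1 = 18
  constant: -8
Sum = -252 + 18 - 8 = -242


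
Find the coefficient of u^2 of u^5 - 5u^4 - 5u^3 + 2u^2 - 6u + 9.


Read off the coefficient of u^2: 2


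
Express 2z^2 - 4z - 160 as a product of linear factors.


Roots satisfy r1 + r2 = -b/a = 2 and r1*r2 = c/a = -80.
So r1 = -8, r2 = 10.
2z^2 - 4z - 160 = 2(z - r1)(z - r2) = 2(z + 8)(z - 10)


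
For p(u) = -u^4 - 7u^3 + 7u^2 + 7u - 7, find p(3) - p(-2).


p(3) = -193
p(-2) = 47
p(3) - p(-2) = -193 - 47 = -240


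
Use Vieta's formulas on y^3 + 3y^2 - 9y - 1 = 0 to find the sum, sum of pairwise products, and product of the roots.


Monic cubic y^3+by^2+cy+d=0: sum=-b, pairwise sum=c, product=-d.
b=3, c=-9, d=-1
r1+r2+r3 = -3
r1r2+r1r3+r2r3 = -9
r1r2r3 = 1


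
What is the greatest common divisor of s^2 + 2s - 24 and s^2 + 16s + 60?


Factor each:
  s^2 + 2s - 24 = (s + 6)(s - 4)
  s^2 + 16s + 60 = (s + 6)(s + 10)
Common monic factor: s + 6


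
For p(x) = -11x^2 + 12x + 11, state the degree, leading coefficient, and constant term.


Highest power of x is 2, with coefficient -11. Constant term is 11.
Degree = 2, leading coefficient = -11, constant term = 11


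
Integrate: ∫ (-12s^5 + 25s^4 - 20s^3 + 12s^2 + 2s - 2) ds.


Reverse power rule on each term:
  ∫ -12s^5 ds = -2s^6
  ∫ 25s^4 ds = 5s^5
  ∫ -20s^3 ds = -5s^4
  ∫ 12s^2 ds = 4s^3
  ∫ 2s ds = s^2
  ∫ -2 ds = -2s
F(s) = -2s^6 + 5s^5 - 5s^4 + 4s^3 + s^2 - 2s + C


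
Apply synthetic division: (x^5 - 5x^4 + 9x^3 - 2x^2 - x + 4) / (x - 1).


Synthetic division with c = 1. Coefficients: 1, -5, 9, -2, -1, 4
Bring down 1.
  1 * 1 = 1; 1 - 5 = -4
  -4 * 1 = -4; -4 + 9 = 5
  5 * 1 = 5; 5 - 2 = 3
  3 * 1 = 3; 3 - 1 = 2
  2 * 1 = 2; 2 + 4 = 6
Quotient: x^4 - 4x^3 + 5x^2 + 3x + 2, Remainder: 6


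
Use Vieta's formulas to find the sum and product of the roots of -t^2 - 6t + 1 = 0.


For at^2+bt+c=0: sum = -b/a, product = c/a.
a=-1, b=-6, c=1
Sum = -(-6)/-1 = -6
Product = (1)/-1 = -1


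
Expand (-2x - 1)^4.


Expand (-2x - 1)^4 by repeated multiplication:
  (-2x - 1)^2 = 4x^2 + 4x + 1
  (-2x - 1)^3 = -8x^3 - 12x^2 - 6x - 1
= 16x^4 + 32x^3 + 24x^2 + 8x + 1


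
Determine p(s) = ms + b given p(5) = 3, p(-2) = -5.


p(s) = ms + b. Using p(5)=3, p(-2)=-5:
m = (3 + 5)/(5 + 2) = 8/7 = 8/7
b = 3 - m*(5) = 3 - 40/7 = -19/7
p(s) = (8/7)s - (19/7)


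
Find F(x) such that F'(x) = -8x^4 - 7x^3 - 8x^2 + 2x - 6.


Reverse power rule on each term:
  ∫ -8x^4 dx = -(8/5)x^5
  ∫ -7x^3 dx = -(7/4)x^4
  ∫ -8x^2 dx = -(8/3)x^3
  ∫ 2x dx = x^2
  ∫ -6 dx = -6x
F(x) = -(8/5)x^5 - (7/4)x^4 - (8/3)x^3 + x^2 - 6x + C


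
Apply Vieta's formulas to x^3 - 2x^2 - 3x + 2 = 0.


Monic cubic x^3+bx^2+cx+d=0: sum=-b, pairwise sum=c, product=-d.
b=-2, c=-3, d=2
r1+r2+r3 = 2
r1r2+r1r3+r2r3 = -3
r1r2r3 = -2


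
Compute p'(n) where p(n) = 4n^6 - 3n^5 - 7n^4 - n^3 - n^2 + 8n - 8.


Apply the power rule term by term:
  d/dn(4n^6) = 24n^5
  d/dn(-3n^5) = -15n^4
  d/dn(-7n^4) = -28n^3
  d/dn(-n^3) = -3n^2
  d/dn(-n^2) = -2n
  d/dn(8n) = 8
  d/dn(-8) = 0
p'(n) = 24n^5 - 15n^4 - 28n^3 - 3n^2 - 2n + 8


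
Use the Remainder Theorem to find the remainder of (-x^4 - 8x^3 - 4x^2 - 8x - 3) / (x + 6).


By the Remainder Theorem, the remainder equals p(-6):
  -1*(-6)^4 = -1296
  -8*(-6)^3 = 1728
  -4*(-6)^2 = -144
  -8*(-6)^1 = 48
  constant: -3
Sum: -1296 + 1728 - 144 + 48 - 3 = 333


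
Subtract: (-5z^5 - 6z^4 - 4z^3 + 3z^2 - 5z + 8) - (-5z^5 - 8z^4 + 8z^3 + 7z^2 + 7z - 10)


Distribute the minus sign:
  (-5z^5 - 6z^4 - 4z^3 + 3z^2 - 5z + 8)
- (-5z^5 - 8z^4 + 8z^3 + 7z^2 + 7z - 10)
Negate second polynomial: 5z^5 + 8z^4 - 8z^3 - 7z^2 - 7z + 10
Add: 2z^4 - 12z^3 - 4z^2 - 12z + 18


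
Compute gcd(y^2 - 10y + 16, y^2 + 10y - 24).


Factor each:
  y^2 - 10y + 16 = (y - 2)(y - 8)
  y^2 + 10y - 24 = (y - 2)(y + 12)
Common monic factor: y - 2


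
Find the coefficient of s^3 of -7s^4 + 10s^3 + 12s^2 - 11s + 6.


Read off the coefficient of s^3: 10


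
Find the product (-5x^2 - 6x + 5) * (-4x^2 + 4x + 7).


Distribute each term of the first polynomial:
  (-5x^2)(-4x^2 + 4x + 7) = 20x^4 - 20x^3 - 35x^2
  (-6x)(-4x^2 + 4x + 7) = 24x^3 - 24x^2 - 42x
  (5)(-4x^2 + 4x + 7) = -20x^2 + 20x + 35
Sum: 20x^4 + 4x^3 - 79x^2 - 22x + 35


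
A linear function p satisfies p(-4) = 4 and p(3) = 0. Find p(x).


p(x) = mx + b. Using p(-4)=4, p(3)=0:
m = (4)/(-4 - 3) = 4/-7 = -4/7
b = 4 - m*(-4) = 4 - 16/7 = 12/7
p(x) = -(4/7)x + (12/7)


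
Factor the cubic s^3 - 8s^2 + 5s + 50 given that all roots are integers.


Try integer roots (divisors of 50). s=5: p(5)=0.
Divide out (s - 5): quotient is s^2 - 3s - 10.
Factor the quadratic: (s - 5)(s + 2)
Result: (s - 5)(s - 5)(s + 2)


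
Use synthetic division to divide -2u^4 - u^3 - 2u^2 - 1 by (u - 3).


Synthetic division with c = 3. Coefficients: -2, -1, -2, 0, -1
Bring down -2.
  -2 * 3 = -6; -6 - 1 = -7
  -7 * 3 = -21; -21 - 2 = -23
  -23 * 3 = -69; -69 + 0 = -69
  -69 * 3 = -207; -207 - 1 = -208
Quotient: -2u^3 - 7u^2 - 23u - 69, Remainder: -208


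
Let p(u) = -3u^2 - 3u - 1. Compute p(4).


Using direct substitution:
  -3 * (4)^2 = -48
  -3 * (4)^1 = -12
  constant: -1
Sum = -48 - 12 - 1 = -61


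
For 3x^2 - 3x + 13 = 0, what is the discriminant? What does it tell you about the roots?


D = b^2 - 4ac = (-3)^2 - 4(3)(13) = 9 - 156 = -147
Since D < 0: two complex conjugate roots (no real roots)


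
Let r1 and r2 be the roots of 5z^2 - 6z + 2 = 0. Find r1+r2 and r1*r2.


For az^2+bz+c=0: sum = -b/a, product = c/a.
a=5, b=-6, c=2
Sum = -(-6)/5 = 6/5
Product = (2)/5 = 2/5


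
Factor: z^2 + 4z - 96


Roots satisfy r1 + r2 = -b/a = -4 and r1*r2 = c/a = -96.
So r1 = 8, r2 = -12.
z^2 + 4z - 96 = (z - r1)(z - r2) = (z - 8)(z + 12)


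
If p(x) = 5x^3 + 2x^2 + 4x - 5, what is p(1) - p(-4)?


p(1) = 6
p(-4) = -309
p(1) - p(-4) = 6 + 309 = 315


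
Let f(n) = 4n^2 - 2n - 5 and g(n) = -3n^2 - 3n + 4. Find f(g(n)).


Substitute g(n) into f:
f(g(n)) = 4*(-3n^2 - 3n + 4)^2 + (-2)*(-3n^2 - 3n + 4) + (-5)
(-3n^2 - 3n + 4)^2 = 9n^4 + 18n^3 - 15n^2 - 24n + 16
Expand and combine: 36n^4 + 72n^3 - 54n^2 - 90n + 51


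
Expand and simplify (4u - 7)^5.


Expand (4u - 7)^5 by repeated multiplication:
  (4u - 7)^2 = 16u^2 - 56u + 49
  (4u - 7)^3 = 64u^3 - 336u^2 + 588u - 343
  (4u - 7)^4 = 256u^4 - 1792u^3 + 4704u^2 - 5488u + 2401
= 1024u^5 - 8960u^4 + 31360u^3 - 54880u^2 + 48020u - 16807


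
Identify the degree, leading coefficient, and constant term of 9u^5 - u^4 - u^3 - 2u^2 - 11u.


Highest power of u is 5, with coefficient 9. Constant term is 0.
Degree = 5, leading coefficient = 9, constant term = 0


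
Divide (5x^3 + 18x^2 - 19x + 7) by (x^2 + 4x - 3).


(5x^3 + 18x^2 - 19x + 7) / (x^2 + 4x - 3)
Step 1: 5x * (x^2 + 4x - 3) = 5x^3 + 20x^2 - 15x; subtract.
Step 2: -2 * (x^2 + 4x - 3) = -2x^2 - 8x + 6; subtract.
Quotient: 5x - 2, Remainder: 4x + 1


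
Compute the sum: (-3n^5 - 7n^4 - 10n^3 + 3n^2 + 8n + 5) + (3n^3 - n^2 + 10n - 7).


Align terms by degree and add:
  -3n^5 - 7n^4 - 10n^3 + 3n^2 + 8n + 5
+ 3n^3 - n^2 + 10n - 7
= -3n^5 - 7n^4 - 7n^3 + 2n^2 + 18n - 2


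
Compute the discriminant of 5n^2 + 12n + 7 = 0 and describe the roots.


D = b^2 - 4ac = (12)^2 - 4(5)(7) = 144 - 140 = 4
Since D > 0: two distinct rational roots


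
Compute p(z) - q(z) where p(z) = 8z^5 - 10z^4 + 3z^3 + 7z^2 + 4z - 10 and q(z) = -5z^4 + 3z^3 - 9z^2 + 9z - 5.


Distribute the minus sign:
  (8z^5 - 10z^4 + 3z^3 + 7z^2 + 4z - 10)
- (-5z^4 + 3z^3 - 9z^2 + 9z - 5)
Negate second polynomial: 5z^4 - 3z^3 + 9z^2 - 9z + 5
Add: 8z^5 - 5z^4 + 16z^2 - 5z - 5


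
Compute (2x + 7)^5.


Expand (2x + 7)^5 by repeated multiplication:
  (2x + 7)^2 = 4x^2 + 28x + 49
  (2x + 7)^3 = 8x^3 + 84x^2 + 294x + 343
  (2x + 7)^4 = 16x^4 + 224x^3 + 1176x^2 + 2744x + 2401
= 32x^5 + 560x^4 + 3920x^3 + 13720x^2 + 24010x + 16807


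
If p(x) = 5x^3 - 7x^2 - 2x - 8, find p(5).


Using direct substitution:
  5 * (5)^3 = 625
  -7 * (5)^2 = -175
  -2 * (5)^1 = -10
  constant: -8
Sum = 625 - 175 - 10 - 8 = 432


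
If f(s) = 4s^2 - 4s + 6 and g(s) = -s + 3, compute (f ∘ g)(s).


Substitute g(s) into f:
f(g(s)) = 4*(-s + 3)^2 + (-4)*(-s + 3) + 6
(-s + 3)^2 = s^2 - 6s + 9
Expand and combine: 4s^2 - 20s + 30


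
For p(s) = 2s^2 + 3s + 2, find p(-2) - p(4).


p(-2) = 4
p(4) = 46
p(-2) - p(4) = 4 - 46 = -42


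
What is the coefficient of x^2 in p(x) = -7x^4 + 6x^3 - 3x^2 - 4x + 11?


Read off the coefficient of x^2: -3


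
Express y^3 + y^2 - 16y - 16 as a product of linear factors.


Try integer roots (divisors of -16). y=-1: p(-1)=0.
Divide out (y + 1): quotient is y^2 - 16.
Factor the quadratic: (y - 4)(y + 4)
Result: (y + 1)(y - 4)(y + 4)


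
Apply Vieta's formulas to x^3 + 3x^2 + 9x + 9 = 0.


Monic cubic x^3+bx^2+cx+d=0: sum=-b, pairwise sum=c, product=-d.
b=3, c=9, d=9
r1+r2+r3 = -3
r1r2+r1r3+r2r3 = 9
r1r2r3 = -9


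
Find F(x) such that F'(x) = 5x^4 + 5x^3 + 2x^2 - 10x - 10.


Reverse power rule on each term:
  ∫ 5x^4 dx = x^5
  ∫ 5x^3 dx = (5/4)x^4
  ∫ 2x^2 dx = (2/3)x^3
  ∫ -10x dx = -5x^2
  ∫ -10 dx = -10x
F(x) = x^5 + (5/4)x^4 + (2/3)x^3 - 5x^2 - 10x + C


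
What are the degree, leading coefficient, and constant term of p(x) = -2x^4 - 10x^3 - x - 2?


Highest power of x is 4, with coefficient -2. Constant term is -2.
Degree = 4, leading coefficient = -2, constant term = -2


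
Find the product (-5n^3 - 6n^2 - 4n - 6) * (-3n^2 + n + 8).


Distribute each term of the first polynomial:
  (-5n^3)(-3n^2 + n + 8) = 15n^5 - 5n^4 - 40n^3
  (-6n^2)(-3n^2 + n + 8) = 18n^4 - 6n^3 - 48n^2
  (-4n)(-3n^2 + n + 8) = 12n^3 - 4n^2 - 32n
  (-6)(-3n^2 + n + 8) = 18n^2 - 6n - 48
Sum: 15n^5 + 13n^4 - 34n^3 - 34n^2 - 38n - 48


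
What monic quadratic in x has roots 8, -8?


p(x) = (x - 8)(x + 8)
Expand: x^2 - 64


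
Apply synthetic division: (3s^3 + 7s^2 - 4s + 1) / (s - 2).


Synthetic division with c = 2. Coefficients: 3, 7, -4, 1
Bring down 3.
  3 * 2 = 6; 6 + 7 = 13
  13 * 2 = 26; 26 - 4 = 22
  22 * 2 = 44; 44 + 1 = 45
Quotient: 3s^2 + 13s + 22, Remainder: 45


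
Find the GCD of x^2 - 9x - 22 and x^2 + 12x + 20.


Factor each:
  x^2 - 9x - 22 = (x + 2)(x - 11)
  x^2 + 12x + 20 = (x + 2)(x + 10)
Common monic factor: x + 2


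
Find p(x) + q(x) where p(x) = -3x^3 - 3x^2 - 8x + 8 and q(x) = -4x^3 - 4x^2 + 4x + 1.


Align terms by degree and add:
  -3x^3 - 3x^2 - 8x + 8
  -4x^3 - 4x^2 + 4x + 1
= -7x^3 - 7x^2 - 4x + 9


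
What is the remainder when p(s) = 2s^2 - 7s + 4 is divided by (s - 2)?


By the Remainder Theorem, the remainder equals p(2):
  2*(2)^2 = 8
  -7*(2)^1 = -14
  constant: 4
Sum: 8 - 14 + 4 = -2


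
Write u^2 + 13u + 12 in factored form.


Roots satisfy r1 + r2 = -b/a = -13 and r1*r2 = c/a = 12.
So r1 = -1, r2 = -12.
u^2 + 13u + 12 = (u - r1)(u - r2) = (u + 1)(u + 12)


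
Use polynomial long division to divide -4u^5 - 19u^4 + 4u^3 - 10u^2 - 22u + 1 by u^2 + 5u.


(-4u^5 - 19u^4 + 4u^3 - 10u^2 - 22u + 1) / (u^2 + 5u)
Step 1: -4u^3 * (u^2 + 5u) = -4u^5 - 20u^4; subtract.
Step 2: u^2 * (u^2 + 5u) = u^4 + 5u^3; subtract.
Step 3: -u * (u^2 + 5u) = -u^3 - 5u^2; subtract.
Step 4: -5 * (u^2 + 5u) = -5u^2 - 25u; subtract.
Quotient: -4u^3 + u^2 - u - 5, Remainder: 3u + 1


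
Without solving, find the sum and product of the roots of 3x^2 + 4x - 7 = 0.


For ax^2+bx+c=0: sum = -b/a, product = c/a.
a=3, b=4, c=-7
Sum = -(4)/3 = -4/3
Product = (-7)/3 = -7/3


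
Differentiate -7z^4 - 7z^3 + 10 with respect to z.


Apply the power rule term by term:
  d/dz(-7z^4) = -28z^3
  d/dz(-7z^3) = -21z^2
  d/dz(10) = 0
p'(z) = -28z^3 - 21z^2


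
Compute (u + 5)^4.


Expand (u + 5)^4 by repeated multiplication:
  (u + 5)^2 = u^2 + 10u + 25
  (u + 5)^3 = u^3 + 15u^2 + 75u + 125
= u^4 + 20u^3 + 150u^2 + 500u + 625


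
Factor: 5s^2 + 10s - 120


Roots satisfy r1 + r2 = -b/a = -2 and r1*r2 = c/a = -24.
So r1 = 4, r2 = -6.
5s^2 + 10s - 120 = 5(s - r1)(s - r2) = 5(s - 4)(s + 6)


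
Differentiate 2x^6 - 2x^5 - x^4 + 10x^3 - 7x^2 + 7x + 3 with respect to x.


Apply the power rule term by term:
  d/dx(2x^6) = 12x^5
  d/dx(-2x^5) = -10x^4
  d/dx(-x^4) = -4x^3
  d/dx(10x^3) = 30x^2
  d/dx(-7x^2) = -14x
  d/dx(7x) = 7
  d/dx(3) = 0
p'(x) = 12x^5 - 10x^4 - 4x^3 + 30x^2 - 14x + 7


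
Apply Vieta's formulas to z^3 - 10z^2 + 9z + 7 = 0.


Monic cubic z^3+bz^2+cz+d=0: sum=-b, pairwise sum=c, product=-d.
b=-10, c=9, d=7
r1+r2+r3 = 10
r1r2+r1r3+r2r3 = 9
r1r2r3 = -7


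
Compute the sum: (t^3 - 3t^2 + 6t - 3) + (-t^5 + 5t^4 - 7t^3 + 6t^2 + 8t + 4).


Align terms by degree and add:
  t^3 - 3t^2 + 6t - 3
  -t^5 + 5t^4 - 7t^3 + 6t^2 + 8t + 4
= -t^5 + 5t^4 - 6t^3 + 3t^2 + 14t + 1


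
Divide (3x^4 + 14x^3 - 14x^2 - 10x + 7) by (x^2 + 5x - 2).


(3x^4 + 14x^3 - 14x^2 - 10x + 7) / (x^2 + 5x - 2)
Step 1: 3x^2 * (x^2 + 5x - 2) = 3x^4 + 15x^3 - 6x^2; subtract.
Step 2: -x * (x^2 + 5x - 2) = -x^3 - 5x^2 + 2x; subtract.
Step 3: -3 * (x^2 + 5x - 2) = -3x^2 - 15x + 6; subtract.
Quotient: 3x^2 - x - 3, Remainder: 3x + 1


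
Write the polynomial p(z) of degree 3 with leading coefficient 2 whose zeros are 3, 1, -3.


p(z) = 2(z - 3)(z - 1)(z + 3)
Expand: 2z^3 - 2z^2 - 18z + 18


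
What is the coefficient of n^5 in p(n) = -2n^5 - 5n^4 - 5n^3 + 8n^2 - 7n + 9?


Read off the coefficient of n^5: -2


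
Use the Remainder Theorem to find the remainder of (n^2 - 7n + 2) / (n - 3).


By the Remainder Theorem, the remainder equals p(3):
  1*(3)^2 = 9
  -7*(3)^1 = -21
  constant: 2
Sum: 9 - 21 + 2 = -10


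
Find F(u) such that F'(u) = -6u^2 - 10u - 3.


Reverse power rule on each term:
  ∫ -6u^2 du = -2u^3
  ∫ -10u du = -5u^2
  ∫ -3 du = -3u
F(u) = -2u^3 - 5u^2 - 3u + C


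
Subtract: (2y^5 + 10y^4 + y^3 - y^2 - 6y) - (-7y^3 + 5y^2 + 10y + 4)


Distribute the minus sign:
  (2y^5 + 10y^4 + y^3 - y^2 - 6y)
- (-7y^3 + 5y^2 + 10y + 4)
Negate second polynomial: 7y^3 - 5y^2 - 10y - 4
Add: 2y^5 + 10y^4 + 8y^3 - 6y^2 - 16y - 4


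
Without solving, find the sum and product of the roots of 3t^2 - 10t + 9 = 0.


For at^2+bt+c=0: sum = -b/a, product = c/a.
a=3, b=-10, c=9
Sum = -(-10)/3 = 10/3
Product = (9)/3 = 3


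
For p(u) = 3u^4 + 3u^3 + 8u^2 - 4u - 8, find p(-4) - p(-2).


p(-4) = 712
p(-2) = 56
p(-4) - p(-2) = 712 - 56 = 656


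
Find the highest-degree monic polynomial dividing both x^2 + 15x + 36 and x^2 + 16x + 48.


Factor each:
  x^2 + 15x + 36 = (x + 12)(x + 3)
  x^2 + 16x + 48 = (x + 12)(x + 4)
Common monic factor: x + 12


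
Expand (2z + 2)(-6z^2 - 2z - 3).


Distribute each term of the first polynomial:
  (2z)(-6z^2 - 2z - 3) = -12z^3 - 4z^2 - 6z
  (2)(-6z^2 - 2z - 3) = -12z^2 - 4z - 6
Sum: -12z^3 - 16z^2 - 10z - 6


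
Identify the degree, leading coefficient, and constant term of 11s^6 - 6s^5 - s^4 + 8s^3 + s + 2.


Highest power of s is 6, with coefficient 11. Constant term is 2.
Degree = 6, leading coefficient = 11, constant term = 2


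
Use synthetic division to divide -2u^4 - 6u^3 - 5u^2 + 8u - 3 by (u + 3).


Synthetic division with c = -3. Coefficients: -2, -6, -5, 8, -3
Bring down -2.
  -2 * -3 = 6; 6 - 6 = 0
  0 * -3 = 0; 0 - 5 = -5
  -5 * -3 = 15; 15 + 8 = 23
  23 * -3 = -69; -69 - 3 = -72
Quotient: -2u^3 - 5u + 23, Remainder: -72


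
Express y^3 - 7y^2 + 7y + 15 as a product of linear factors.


Try integer roots (divisors of 15). y=-1: p(-1)=0.
Divide out (y + 1): quotient is y^2 - 8y + 15.
Factor the quadratic: (y - 5)(y - 3)
Result: (y + 1)(y - 5)(y - 3)


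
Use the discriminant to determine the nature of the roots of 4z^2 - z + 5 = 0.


D = b^2 - 4ac = (-1)^2 - 4(4)(5) = 1 - 80 = -79
Since D < 0: two complex conjugate roots (no real roots)


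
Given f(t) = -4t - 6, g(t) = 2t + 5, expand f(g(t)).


Substitute g(t) into f:
f(g(t)) = -4*(2t + 5) + (-6)
Expand and combine: -8t - 26


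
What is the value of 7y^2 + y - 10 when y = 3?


Using direct substitution:
  7 * (3)^2 = 63
  1 * (3)^1 = 3
  constant: -10
Sum = 63 + 3 - 10 = 56


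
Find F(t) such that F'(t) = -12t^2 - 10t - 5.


Reverse power rule on each term:
  ∫ -12t^2 dt = -4t^3
  ∫ -10t dt = -5t^2
  ∫ -5 dt = -5t
F(t) = -4t^3 - 5t^2 - 5t + C


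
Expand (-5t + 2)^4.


Expand (-5t + 2)^4 by repeated multiplication:
  (-5t + 2)^2 = 25t^2 - 20t + 4
  (-5t + 2)^3 = -125t^3 + 150t^2 - 60t + 8
= 625t^4 - 1000t^3 + 600t^2 - 160t + 16


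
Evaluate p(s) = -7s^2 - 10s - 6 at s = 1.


Using direct substitution:
  -7 * (1)^2 = -7
  -10 * (1)^1 = -10
  constant: -6
Sum = -7 - 10 - 6 = -23


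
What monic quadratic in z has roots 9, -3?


p(z) = (z - 9)(z + 3)
Expand: z^2 - 6z - 27


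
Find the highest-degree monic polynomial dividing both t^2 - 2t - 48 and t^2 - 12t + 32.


Factor each:
  t^2 - 2t - 48 = (t - 8)(t + 6)
  t^2 - 12t + 32 = (t - 8)(t - 4)
Common monic factor: t - 8


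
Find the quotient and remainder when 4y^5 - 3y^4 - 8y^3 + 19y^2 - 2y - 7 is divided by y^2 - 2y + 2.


(4y^5 - 3y^4 - 8y^3 + 19y^2 - 2y - 7) / (y^2 - 2y + 2)
Step 1: 4y^3 * (y^2 - 2y + 2) = 4y^5 - 8y^4 + 8y^3; subtract.
Step 2: 5y^2 * (y^2 - 2y + 2) = 5y^4 - 10y^3 + 10y^2; subtract.
Step 3: -6y * (y^2 - 2y + 2) = -6y^3 + 12y^2 - 12y; subtract.
Step 4: -3 * (y^2 - 2y + 2) = -3y^2 + 6y - 6; subtract.
Quotient: 4y^3 + 5y^2 - 6y - 3, Remainder: 4y - 1


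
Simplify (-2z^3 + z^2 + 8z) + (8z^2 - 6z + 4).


Align terms by degree and add:
  -2z^3 + z^2 + 8z
+ 8z^2 - 6z + 4
= -2z^3 + 9z^2 + 2z + 4


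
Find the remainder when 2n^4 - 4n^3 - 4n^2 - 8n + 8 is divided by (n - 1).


By the Remainder Theorem, the remainder equals p(1):
  2*(1)^4 = 2
  -4*(1)^3 = -4
  -4*(1)^2 = -4
  -8*(1)^1 = -8
  constant: 8
Sum: 2 - 4 - 4 - 8 + 8 = -6


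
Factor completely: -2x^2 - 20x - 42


Roots satisfy r1 + r2 = -b/a = -10 and r1*r2 = c/a = 21.
So r1 = -7, r2 = -3.
-2x^2 - 20x - 42 = -2(x - r1)(x - r2) = -2(x + 7)(x + 3)


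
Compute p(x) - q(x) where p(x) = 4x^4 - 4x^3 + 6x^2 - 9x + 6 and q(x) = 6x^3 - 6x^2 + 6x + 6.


Distribute the minus sign:
  (4x^4 - 4x^3 + 6x^2 - 9x + 6)
- (6x^3 - 6x^2 + 6x + 6)
Negate second polynomial: -6x^3 + 6x^2 - 6x - 6
Add: 4x^4 - 10x^3 + 12x^2 - 15x


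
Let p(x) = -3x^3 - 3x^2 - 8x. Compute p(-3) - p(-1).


p(-3) = 78
p(-1) = 8
p(-3) - p(-1) = 78 - 8 = 70


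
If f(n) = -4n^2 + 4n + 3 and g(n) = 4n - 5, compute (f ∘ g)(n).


Substitute g(n) into f:
f(g(n)) = -4*(4n - 5)^2 + 4*(4n - 5) + 3
(4n - 5)^2 = 16n^2 - 40n + 25
Expand and combine: -64n^2 + 176n - 117


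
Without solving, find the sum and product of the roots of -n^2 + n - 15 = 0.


For an^2+bn+c=0: sum = -b/a, product = c/a.
a=-1, b=1, c=-15
Sum = -(1)/-1 = 1
Product = (-15)/-1 = 15


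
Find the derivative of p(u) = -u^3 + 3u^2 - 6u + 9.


Apply the power rule term by term:
  d/du(-u^3) = -3u^2
  d/du(3u^2) = 6u
  d/du(-6u) = -6
  d/du(9) = 0
p'(u) = -3u^2 + 6u - 6


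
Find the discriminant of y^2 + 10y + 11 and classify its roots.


D = b^2 - 4ac = (10)^2 - 4(1)(11) = 100 - 44 = 56
Since D > 0: two distinct irrational roots


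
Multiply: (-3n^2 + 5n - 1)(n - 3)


Distribute each term of the first polynomial:
  (-3n^2)(n - 3) = -3n^3 + 9n^2
  (5n)(n - 3) = 5n^2 - 15n
  (-1)(n - 3) = -n + 3
Sum: -3n^3 + 14n^2 - 16n + 3


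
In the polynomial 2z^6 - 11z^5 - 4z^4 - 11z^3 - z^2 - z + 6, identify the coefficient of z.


Read off the coefficient of z: -1


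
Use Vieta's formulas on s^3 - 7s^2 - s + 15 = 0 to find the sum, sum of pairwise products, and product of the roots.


Monic cubic s^3+bs^2+cs+d=0: sum=-b, pairwise sum=c, product=-d.
b=-7, c=-1, d=15
r1+r2+r3 = 7
r1r2+r1r3+r2r3 = -1
r1r2r3 = -15


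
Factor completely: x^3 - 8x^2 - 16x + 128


Try integer roots (divisors of 128). x=8: p(8)=0.
Divide out (x - 8): quotient is x^2 - 16.
Factor the quadratic: (x - 4)(x + 4)
Result: (x - 8)(x - 4)(x + 4)


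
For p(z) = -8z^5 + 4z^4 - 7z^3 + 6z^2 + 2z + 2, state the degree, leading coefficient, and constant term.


Highest power of z is 5, with coefficient -8. Constant term is 2.
Degree = 5, leading coefficient = -8, constant term = 2


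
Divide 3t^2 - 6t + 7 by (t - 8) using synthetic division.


Synthetic division with c = 8. Coefficients: 3, -6, 7
Bring down 3.
  3 * 8 = 24; 24 - 6 = 18
  18 * 8 = 144; 144 + 7 = 151
Quotient: 3t + 18, Remainder: 151


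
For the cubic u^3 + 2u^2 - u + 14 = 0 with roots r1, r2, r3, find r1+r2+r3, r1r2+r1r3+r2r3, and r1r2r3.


Monic cubic u^3+bu^2+cu+d=0: sum=-b, pairwise sum=c, product=-d.
b=2, c=-1, d=14
r1+r2+r3 = -2
r1r2+r1r3+r2r3 = -1
r1r2r3 = -14


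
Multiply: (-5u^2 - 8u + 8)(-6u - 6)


Distribute each term of the first polynomial:
  (-5u^2)(-6u - 6) = 30u^3 + 30u^2
  (-8u)(-6u - 6) = 48u^2 + 48u
  (8)(-6u - 6) = -48u - 48
Sum: 30u^3 + 78u^2 - 48


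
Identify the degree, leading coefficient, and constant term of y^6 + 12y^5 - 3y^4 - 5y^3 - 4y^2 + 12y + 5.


Highest power of y is 6, with coefficient 1. Constant term is 5.
Degree = 6, leading coefficient = 1, constant term = 5


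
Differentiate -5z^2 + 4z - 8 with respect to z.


Apply the power rule term by term:
  d/dz(-5z^2) = -10z
  d/dz(4z) = 4
  d/dz(-8) = 0
p'(z) = -10z + 4


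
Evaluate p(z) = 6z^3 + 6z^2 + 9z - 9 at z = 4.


Using direct substitution:
  6 * (4)^3 = 384
  6 * (4)^2 = 96
  9 * (4)^1 = 36
  constant: -9
Sum = 384 + 96 + 36 - 9 = 507


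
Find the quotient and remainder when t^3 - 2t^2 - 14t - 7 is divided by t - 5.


(t^3 - 2t^2 - 14t - 7) / (t - 5)
Step 1: t^2 * (t - 5) = t^3 - 5t^2; subtract.
Step 2: 3t * (t - 5) = 3t^2 - 15t; subtract.
Step 3: 1 * (t - 5) = t - 5; subtract.
Quotient: t^2 + 3t + 1, Remainder: -2


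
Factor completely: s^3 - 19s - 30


Try integer roots (divisors of -30). s=-3: p(-3)=0.
Divide out (s + 3): quotient is s^2 - 3s - 10.
Factor the quadratic: (s - 5)(s + 2)
Result: (s + 3)(s - 5)(s + 2)


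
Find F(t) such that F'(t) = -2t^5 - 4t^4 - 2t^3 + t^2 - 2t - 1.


Reverse power rule on each term:
  ∫ -2t^5 dt = -(1/3)t^6
  ∫ -4t^4 dt = -(4/5)t^5
  ∫ -2t^3 dt = -(1/2)t^4
  ∫ t^2 dt = (1/3)t^3
  ∫ -2t dt = -t^2
  ∫ -1 dt = -t
F(t) = -(1/3)t^6 - (4/5)t^5 - (1/2)t^4 + (1/3)t^3 - t^2 - t + C


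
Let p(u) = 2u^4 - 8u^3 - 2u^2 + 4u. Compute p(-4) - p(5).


p(-4) = 976
p(5) = 220
p(-4) - p(5) = 976 - 220 = 756


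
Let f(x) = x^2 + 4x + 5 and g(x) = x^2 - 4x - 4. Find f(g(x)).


Substitute g(x) into f:
f(g(x)) = 1*(x^2 - 4x - 4)^2 + 4*(x^2 - 4x - 4) + 5
(x^2 - 4x - 4)^2 = x^4 - 8x^3 + 8x^2 + 32x + 16
Expand and combine: x^4 - 8x^3 + 12x^2 + 16x + 5


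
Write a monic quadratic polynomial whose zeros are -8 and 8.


p(s) = (s + 8)(s - 8)
Expand: s^2 - 64


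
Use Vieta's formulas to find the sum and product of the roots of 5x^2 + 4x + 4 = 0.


For ax^2+bx+c=0: sum = -b/a, product = c/a.
a=5, b=4, c=4
Sum = -(4)/5 = -4/5
Product = (4)/5 = 4/5


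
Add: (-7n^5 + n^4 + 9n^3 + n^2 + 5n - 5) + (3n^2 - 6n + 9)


Align terms by degree and add:
  -7n^5 + n^4 + 9n^3 + n^2 + 5n - 5
+ 3n^2 - 6n + 9
= -7n^5 + n^4 + 9n^3 + 4n^2 - n + 4


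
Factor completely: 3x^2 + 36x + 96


Roots satisfy r1 + r2 = -b/a = -12 and r1*r2 = c/a = 32.
So r1 = -4, r2 = -8.
3x^2 + 36x + 96 = 3(x - r1)(x - r2) = 3(x + 4)(x + 8)


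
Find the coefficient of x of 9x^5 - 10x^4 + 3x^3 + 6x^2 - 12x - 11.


Read off the coefficient of x: -12


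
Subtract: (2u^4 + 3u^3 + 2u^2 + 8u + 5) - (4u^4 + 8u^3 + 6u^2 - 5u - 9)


Distribute the minus sign:
  (2u^4 + 3u^3 + 2u^2 + 8u + 5)
- (4u^4 + 8u^3 + 6u^2 - 5u - 9)
Negate second polynomial: -4u^4 - 8u^3 - 6u^2 + 5u + 9
Add: -2u^4 - 5u^3 - 4u^2 + 13u + 14


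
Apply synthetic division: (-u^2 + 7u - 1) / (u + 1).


Synthetic division with c = -1. Coefficients: -1, 7, -1
Bring down -1.
  -1 * -1 = 1; 1 + 7 = 8
  8 * -1 = -8; -8 - 1 = -9
Quotient: -u + 8, Remainder: -9


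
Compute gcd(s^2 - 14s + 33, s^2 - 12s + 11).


Factor each:
  s^2 - 14s + 33 = (s - 11)(s - 3)
  s^2 - 12s + 11 = (s - 11)(s - 1)
Common monic factor: s - 11


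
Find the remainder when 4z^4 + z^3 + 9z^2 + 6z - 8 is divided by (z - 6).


By the Remainder Theorem, the remainder equals p(6):
  4*(6)^4 = 5184
  1*(6)^3 = 216
  9*(6)^2 = 324
  6*(6)^1 = 36
  constant: -8
Sum: 5184 + 216 + 324 + 36 - 8 = 5752


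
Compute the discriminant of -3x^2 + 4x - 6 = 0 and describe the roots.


D = b^2 - 4ac = (4)^2 - 4(-3)(-6) = 16 - 72 = -56
Since D < 0: two complex conjugate roots (no real roots)


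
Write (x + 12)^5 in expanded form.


Expand (x + 12)^5 by repeated multiplication:
  (x + 12)^2 = x^2 + 24x + 144
  (x + 12)^3 = x^3 + 36x^2 + 432x + 1728
  (x + 12)^4 = x^4 + 48x^3 + 864x^2 + 6912x + 20736
= x^5 + 60x^4 + 1440x^3 + 17280x^2 + 103680x + 248832


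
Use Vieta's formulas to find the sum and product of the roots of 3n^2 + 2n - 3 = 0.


For an^2+bn+c=0: sum = -b/a, product = c/a.
a=3, b=2, c=-3
Sum = -(2)/3 = -2/3
Product = (-3)/3 = -1


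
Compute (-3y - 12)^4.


Expand (-3y - 12)^4 by repeated multiplication:
  (-3y - 12)^2 = 9y^2 + 72y + 144
  (-3y - 12)^3 = -27y^3 - 324y^2 - 1296y - 1728
= 81y^4 + 1296y^3 + 7776y^2 + 20736y + 20736


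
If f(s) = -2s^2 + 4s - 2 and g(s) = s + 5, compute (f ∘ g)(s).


Substitute g(s) into f:
f(g(s)) = -2*(s + 5)^2 + 4*(s + 5) + (-2)
(s + 5)^2 = s^2 + 10s + 25
Expand and combine: -2s^2 - 16s - 32


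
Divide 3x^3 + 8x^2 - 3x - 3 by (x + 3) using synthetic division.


Synthetic division with c = -3. Coefficients: 3, 8, -3, -3
Bring down 3.
  3 * -3 = -9; -9 + 8 = -1
  -1 * -3 = 3; 3 - 3 = 0
  0 * -3 = 0; 0 - 3 = -3
Quotient: 3x^2 - x, Remainder: -3


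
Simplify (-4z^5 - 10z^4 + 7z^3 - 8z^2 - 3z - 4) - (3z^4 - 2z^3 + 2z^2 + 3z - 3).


Distribute the minus sign:
  (-4z^5 - 10z^4 + 7z^3 - 8z^2 - 3z - 4)
- (3z^4 - 2z^3 + 2z^2 + 3z - 3)
Negate second polynomial: -3z^4 + 2z^3 - 2z^2 - 3z + 3
Add: -4z^5 - 13z^4 + 9z^3 - 10z^2 - 6z - 1


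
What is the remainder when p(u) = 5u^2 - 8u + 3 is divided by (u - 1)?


By the Remainder Theorem, the remainder equals p(1):
  5*(1)^2 = 5
  -8*(1)^1 = -8
  constant: 3
Sum: 5 - 8 + 3 = 0


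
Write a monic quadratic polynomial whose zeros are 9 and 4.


p(u) = (u - 9)(u - 4)
Expand: u^2 - 13u + 36


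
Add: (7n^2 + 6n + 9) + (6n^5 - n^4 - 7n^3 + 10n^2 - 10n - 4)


Align terms by degree and add:
  7n^2 + 6n + 9
+ 6n^5 - n^4 - 7n^3 + 10n^2 - 10n - 4
= 6n^5 - n^4 - 7n^3 + 17n^2 - 4n + 5


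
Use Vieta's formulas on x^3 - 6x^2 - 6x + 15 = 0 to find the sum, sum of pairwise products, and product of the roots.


Monic cubic x^3+bx^2+cx+d=0: sum=-b, pairwise sum=c, product=-d.
b=-6, c=-6, d=15
r1+r2+r3 = 6
r1r2+r1r3+r2r3 = -6
r1r2r3 = -15


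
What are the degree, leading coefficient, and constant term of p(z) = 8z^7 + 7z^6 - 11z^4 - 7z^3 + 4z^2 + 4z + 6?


Highest power of z is 7, with coefficient 8. Constant term is 6.
Degree = 7, leading coefficient = 8, constant term = 6


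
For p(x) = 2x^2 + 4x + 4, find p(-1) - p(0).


p(-1) = 2
p(0) = 4
p(-1) - p(0) = 2 - 4 = -2


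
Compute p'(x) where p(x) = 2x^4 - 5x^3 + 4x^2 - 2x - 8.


Apply the power rule term by term:
  d/dx(2x^4) = 8x^3
  d/dx(-5x^3) = -15x^2
  d/dx(4x^2) = 8x
  d/dx(-2x) = -2
  d/dx(-8) = 0
p'(x) = 8x^3 - 15x^2 + 8x - 2


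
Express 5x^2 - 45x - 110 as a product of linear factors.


Roots satisfy r1 + r2 = -b/a = 9 and r1*r2 = c/a = -22.
So r1 = -2, r2 = 11.
5x^2 - 45x - 110 = 5(x - r1)(x - r2) = 5(x + 2)(x - 11)


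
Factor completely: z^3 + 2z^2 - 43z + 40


Try integer roots (divisors of 40). z=-8: p(-8)=0.
Divide out (z + 8): quotient is z^2 - 6z + 5.
Factor the quadratic: (z - 1)(z - 5)
Result: (z + 8)(z - 1)(z - 5)


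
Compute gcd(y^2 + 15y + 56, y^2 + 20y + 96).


Factor each:
  y^2 + 15y + 56 = (y + 8)(y + 7)
  y^2 + 20y + 96 = (y + 8)(y + 12)
Common monic factor: y + 8


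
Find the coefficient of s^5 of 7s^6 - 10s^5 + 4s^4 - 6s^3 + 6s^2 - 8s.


Read off the coefficient of s^5: -10


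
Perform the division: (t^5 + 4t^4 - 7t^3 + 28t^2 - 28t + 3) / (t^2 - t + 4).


(t^5 + 4t^4 - 7t^3 + 28t^2 - 28t + 3) / (t^2 - t + 4)
Step 1: t^3 * (t^2 - t + 4) = t^5 - t^4 + 4t^3; subtract.
Step 2: 5t^2 * (t^2 - t + 4) = 5t^4 - 5t^3 + 20t^2; subtract.
Step 3: -6t * (t^2 - t + 4) = -6t^3 + 6t^2 - 24t; subtract.
Step 4: 2 * (t^2 - t + 4) = 2t^2 - 2t + 8; subtract.
Quotient: t^3 + 5t^2 - 6t + 2, Remainder: -2t - 5


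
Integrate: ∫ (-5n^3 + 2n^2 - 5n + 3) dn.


Reverse power rule on each term:
  ∫ -5n^3 dn = -(5/4)n^4
  ∫ 2n^2 dn = (2/3)n^3
  ∫ -5n dn = -(5/2)n^2
  ∫ 3 dn = 3n
F(n) = -(5/4)n^4 + (2/3)n^3 - (5/2)n^2 + 3n + C


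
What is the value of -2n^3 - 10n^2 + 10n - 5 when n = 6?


Using direct substitution:
  -2 * (6)^3 = -432
  -10 * (6)^2 = -360
  10 * (6)^1 = 60
  constant: -5
Sum = -432 - 360 + 60 - 5 = -737


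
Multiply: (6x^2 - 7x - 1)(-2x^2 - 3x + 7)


Distribute each term of the first polynomial:
  (6x^2)(-2x^2 - 3x + 7) = -12x^4 - 18x^3 + 42x^2
  (-7x)(-2x^2 - 3x + 7) = 14x^3 + 21x^2 - 49x
  (-1)(-2x^2 - 3x + 7) = 2x^2 + 3x - 7
Sum: -12x^4 - 4x^3 + 65x^2 - 46x - 7


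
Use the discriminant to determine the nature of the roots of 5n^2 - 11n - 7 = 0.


D = b^2 - 4ac = (-11)^2 - 4(5)(-7) = 121 + 140 = 261
Since D > 0: two distinct irrational roots


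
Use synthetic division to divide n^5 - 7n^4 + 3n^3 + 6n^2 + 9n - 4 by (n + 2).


Synthetic division with c = -2. Coefficients: 1, -7, 3, 6, 9, -4
Bring down 1.
  1 * -2 = -2; -2 - 7 = -9
  -9 * -2 = 18; 18 + 3 = 21
  21 * -2 = -42; -42 + 6 = -36
  -36 * -2 = 72; 72 + 9 = 81
  81 * -2 = -162; -162 - 4 = -166
Quotient: n^4 - 9n^3 + 21n^2 - 36n + 81, Remainder: -166


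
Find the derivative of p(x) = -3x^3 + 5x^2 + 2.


Apply the power rule term by term:
  d/dx(-3x^3) = -9x^2
  d/dx(5x^2) = 10x
  d/dx(2) = 0
p'(x) = -9x^2 + 10x


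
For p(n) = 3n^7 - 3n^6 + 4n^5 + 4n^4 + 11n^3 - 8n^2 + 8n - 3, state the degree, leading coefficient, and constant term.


Highest power of n is 7, with coefficient 3. Constant term is -3.
Degree = 7, leading coefficient = 3, constant term = -3


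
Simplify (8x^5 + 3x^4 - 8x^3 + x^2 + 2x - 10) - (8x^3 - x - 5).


Distribute the minus sign:
  (8x^5 + 3x^4 - 8x^3 + x^2 + 2x - 10)
- (8x^3 - x - 5)
Negate second polynomial: -8x^3 + x + 5
Add: 8x^5 + 3x^4 - 16x^3 + x^2 + 3x - 5


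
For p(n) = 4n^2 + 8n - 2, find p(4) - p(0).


p(4) = 94
p(0) = -2
p(4) - p(0) = 94 + 2 = 96


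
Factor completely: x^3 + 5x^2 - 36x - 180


Try integer roots (divisors of -180). x=-6: p(-6)=0.
Divide out (x + 6): quotient is x^2 - x - 30.
Factor the quadratic: (x + 5)(x - 6)
Result: (x + 6)(x + 5)(x - 6)


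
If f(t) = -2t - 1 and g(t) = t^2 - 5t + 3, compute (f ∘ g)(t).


Substitute g(t) into f:
f(g(t)) = -2*(t^2 - 5t + 3) + (-1)
Expand and combine: -2t^2 + 10t - 7


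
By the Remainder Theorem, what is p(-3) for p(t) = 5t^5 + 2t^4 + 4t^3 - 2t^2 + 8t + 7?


By the Remainder Theorem, the remainder equals p(-3):
  5*(-3)^5 = -1215
  2*(-3)^4 = 162
  4*(-3)^3 = -108
  -2*(-3)^2 = -18
  8*(-3)^1 = -24
  constant: 7
Sum: -1215 + 162 - 108 - 18 - 24 + 7 = -1196


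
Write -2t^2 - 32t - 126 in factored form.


Roots satisfy r1 + r2 = -b/a = -16 and r1*r2 = c/a = 63.
So r1 = -7, r2 = -9.
-2t^2 - 32t - 126 = -2(t - r1)(t - r2) = -2(t + 7)(t + 9)


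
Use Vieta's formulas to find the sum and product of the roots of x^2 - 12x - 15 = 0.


For ax^2+bx+c=0: sum = -b/a, product = c/a.
a=1, b=-12, c=-15
Sum = -(-12)/1 = 12
Product = (-15)/1 = -15


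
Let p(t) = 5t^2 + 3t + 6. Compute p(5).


Using direct substitution:
  5 * (5)^2 = 125
  3 * (5)^1 = 15
  constant: 6
Sum = 125 + 15 + 6 = 146


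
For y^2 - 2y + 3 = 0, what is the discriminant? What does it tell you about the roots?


D = b^2 - 4ac = (-2)^2 - 4(1)(3) = 4 - 12 = -8
Since D < 0: two complex conjugate roots (no real roots)


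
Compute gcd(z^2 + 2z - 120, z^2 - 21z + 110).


Factor each:
  z^2 + 2z - 120 = (z - 10)(z + 12)
  z^2 - 21z + 110 = (z - 10)(z - 11)
Common monic factor: z - 10


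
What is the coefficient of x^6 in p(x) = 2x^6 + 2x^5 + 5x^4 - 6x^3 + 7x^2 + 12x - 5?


Read off the coefficient of x^6: 2


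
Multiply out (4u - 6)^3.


Expand (4u - 6)^3 by repeated multiplication:
  (4u - 6)^2 = 16u^2 - 48u + 36
= 64u^3 - 288u^2 + 432u - 216


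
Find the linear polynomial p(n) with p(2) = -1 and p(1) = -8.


p(n) = mn + b. Using p(2)=-1, p(1)=-8:
m = (-1 + 8)/(2 - 1) = 7/1 = 7
b = -1 - m*(2) = -1 - 14 = -15
p(n) = 7n - 15


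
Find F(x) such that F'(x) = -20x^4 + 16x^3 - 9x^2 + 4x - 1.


Reverse power rule on each term:
  ∫ -20x^4 dx = -4x^5
  ∫ 16x^3 dx = 4x^4
  ∫ -9x^2 dx = -3x^3
  ∫ 4x dx = 2x^2
  ∫ -1 dx = -x
F(x) = -4x^5 + 4x^4 - 3x^3 + 2x^2 - x + C


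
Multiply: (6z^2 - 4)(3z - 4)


Distribute each term of the first polynomial:
  (6z^2)(3z - 4) = 18z^3 - 24z^2
  (-4)(3z - 4) = -12z + 16
Sum: 18z^3 - 24z^2 - 12z + 16


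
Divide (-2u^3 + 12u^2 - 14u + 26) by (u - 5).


(-2u^3 + 12u^2 - 14u + 26) / (u - 5)
Step 1: -2u^2 * (u - 5) = -2u^3 + 10u^2; subtract.
Step 2: 2u * (u - 5) = 2u^2 - 10u; subtract.
Step 3: -4 * (u - 5) = -4u + 20; subtract.
Quotient: -2u^2 + 2u - 4, Remainder: 6


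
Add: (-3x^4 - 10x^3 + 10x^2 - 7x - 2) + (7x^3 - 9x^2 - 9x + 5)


Align terms by degree and add:
  -3x^4 - 10x^3 + 10x^2 - 7x - 2
+ 7x^3 - 9x^2 - 9x + 5
= -3x^4 - 3x^3 + x^2 - 16x + 3


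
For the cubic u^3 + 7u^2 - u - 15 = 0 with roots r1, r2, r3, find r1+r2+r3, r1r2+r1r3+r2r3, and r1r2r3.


Monic cubic u^3+bu^2+cu+d=0: sum=-b, pairwise sum=c, product=-d.
b=7, c=-1, d=-15
r1+r2+r3 = -7
r1r2+r1r3+r2r3 = -1
r1r2r3 = 15


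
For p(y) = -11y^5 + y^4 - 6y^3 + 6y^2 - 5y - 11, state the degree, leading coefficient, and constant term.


Highest power of y is 5, with coefficient -11. Constant term is -11.
Degree = 5, leading coefficient = -11, constant term = -11


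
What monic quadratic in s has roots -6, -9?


p(s) = (s + 6)(s + 9)
Expand: s^2 + 15s + 54


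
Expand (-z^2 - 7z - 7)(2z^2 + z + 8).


Distribute each term of the first polynomial:
  (-z^2)(2z^2 + z + 8) = -2z^4 - z^3 - 8z^2
  (-7z)(2z^2 + z + 8) = -14z^3 - 7z^2 - 56z
  (-7)(2z^2 + z + 8) = -14z^2 - 7z - 56
Sum: -2z^4 - 15z^3 - 29z^2 - 63z - 56


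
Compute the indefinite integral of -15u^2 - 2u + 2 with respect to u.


Reverse power rule on each term:
  ∫ -15u^2 du = -5u^3
  ∫ -2u du = -u^2
  ∫ 2 du = 2u
F(u) = -5u^3 - u^2 + 2u + C


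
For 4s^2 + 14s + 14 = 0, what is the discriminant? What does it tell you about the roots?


D = b^2 - 4ac = (14)^2 - 4(4)(14) = 196 - 224 = -28
Since D < 0: two complex conjugate roots (no real roots)


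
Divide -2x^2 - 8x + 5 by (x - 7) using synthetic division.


Synthetic division with c = 7. Coefficients: -2, -8, 5
Bring down -2.
  -2 * 7 = -14; -14 - 8 = -22
  -22 * 7 = -154; -154 + 5 = -149
Quotient: -2x - 22, Remainder: -149


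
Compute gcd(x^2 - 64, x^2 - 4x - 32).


Factor each:
  x^2 - 64 = (x - 8)(x + 8)
  x^2 - 4x - 32 = (x - 8)(x + 4)
Common monic factor: x - 8


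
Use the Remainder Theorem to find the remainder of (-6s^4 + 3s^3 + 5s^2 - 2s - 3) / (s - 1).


By the Remainder Theorem, the remainder equals p(1):
  -6*(1)^4 = -6
  3*(1)^3 = 3
  5*(1)^2 = 5
  -2*(1)^1 = -2
  constant: -3
Sum: -6 + 3 + 5 - 2 - 3 = -3


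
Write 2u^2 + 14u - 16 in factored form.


Roots satisfy r1 + r2 = -b/a = -7 and r1*r2 = c/a = -8.
So r1 = 1, r2 = -8.
2u^2 + 14u - 16 = 2(u - r1)(u - r2) = 2(u - 1)(u + 8)


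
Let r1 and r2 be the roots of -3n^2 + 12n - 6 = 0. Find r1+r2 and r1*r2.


For an^2+bn+c=0: sum = -b/a, product = c/a.
a=-3, b=12, c=-6
Sum = -(12)/-3 = 4
Product = (-6)/-3 = 2


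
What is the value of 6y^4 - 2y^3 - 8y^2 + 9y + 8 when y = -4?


Using direct substitution:
  6 * (-4)^4 = 1536
  -2 * (-4)^3 = 128
  -8 * (-4)^2 = -128
  9 * (-4)^1 = -36
  constant: 8
Sum = 1536 + 128 - 128 - 36 + 8 = 1508


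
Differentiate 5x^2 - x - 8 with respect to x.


Apply the power rule term by term:
  d/dx(5x^2) = 10x
  d/dx(-x) = -1
  d/dx(-8) = 0
p'(x) = 10x - 1


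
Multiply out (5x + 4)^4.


Expand (5x + 4)^4 by repeated multiplication:
  (5x + 4)^2 = 25x^2 + 40x + 16
  (5x + 4)^3 = 125x^3 + 300x^2 + 240x + 64
= 625x^4 + 2000x^3 + 2400x^2 + 1280x + 256


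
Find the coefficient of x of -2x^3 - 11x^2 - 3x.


Read off the coefficient of x: -3


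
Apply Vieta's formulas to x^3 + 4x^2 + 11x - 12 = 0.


Monic cubic x^3+bx^2+cx+d=0: sum=-b, pairwise sum=c, product=-d.
b=4, c=11, d=-12
r1+r2+r3 = -4
r1r2+r1r3+r2r3 = 11
r1r2r3 = 12


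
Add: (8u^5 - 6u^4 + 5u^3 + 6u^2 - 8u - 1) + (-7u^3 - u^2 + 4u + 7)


Align terms by degree and add:
  8u^5 - 6u^4 + 5u^3 + 6u^2 - 8u - 1
  -7u^3 - u^2 + 4u + 7
= 8u^5 - 6u^4 - 2u^3 + 5u^2 - 4u + 6


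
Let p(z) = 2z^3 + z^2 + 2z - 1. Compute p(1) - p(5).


p(1) = 4
p(5) = 284
p(1) - p(5) = 4 - 284 = -280


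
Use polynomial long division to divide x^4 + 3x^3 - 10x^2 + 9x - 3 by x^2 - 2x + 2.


(x^4 + 3x^3 - 10x^2 + 9x - 3) / (x^2 - 2x + 2)
Step 1: x^2 * (x^2 - 2x + 2) = x^4 - 2x^3 + 2x^2; subtract.
Step 2: 5x * (x^2 - 2x + 2) = 5x^3 - 10x^2 + 10x; subtract.
Step 3: -2 * (x^2 - 2x + 2) = -2x^2 + 4x - 4; subtract.
Quotient: x^2 + 5x - 2, Remainder: -5x + 1


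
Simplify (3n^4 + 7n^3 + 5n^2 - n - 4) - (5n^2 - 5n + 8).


Distribute the minus sign:
  (3n^4 + 7n^3 + 5n^2 - n - 4)
- (5n^2 - 5n + 8)
Negate second polynomial: -5n^2 + 5n - 8
Add: 3n^4 + 7n^3 + 4n - 12


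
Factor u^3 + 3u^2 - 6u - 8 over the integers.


Try integer roots (divisors of -8). u=2: p(2)=0.
Divide out (u - 2): quotient is u^2 + 5u + 4.
Factor the quadratic: (u + 4)(u + 1)
Result: (u - 2)(u + 4)(u + 1)


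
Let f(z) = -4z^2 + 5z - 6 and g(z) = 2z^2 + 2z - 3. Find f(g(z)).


Substitute g(z) into f:
f(g(z)) = -4*(2z^2 + 2z - 3)^2 + 5*(2z^2 + 2z - 3) + (-6)
(2z^2 + 2z - 3)^2 = 4z^4 + 8z^3 - 8z^2 - 12z + 9
Expand and combine: -16z^4 - 32z^3 + 42z^2 + 58z - 57


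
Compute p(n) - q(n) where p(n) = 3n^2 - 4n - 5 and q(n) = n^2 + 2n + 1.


Distribute the minus sign:
  (3n^2 - 4n - 5)
- (n^2 + 2n + 1)
Negate second polynomial: -n^2 - 2n - 1
Add: 2n^2 - 6n - 6


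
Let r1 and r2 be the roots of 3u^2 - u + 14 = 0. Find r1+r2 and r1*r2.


For au^2+bu+c=0: sum = -b/a, product = c/a.
a=3, b=-1, c=14
Sum = -(-1)/3 = 1/3
Product = (14)/3 = 14/3
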